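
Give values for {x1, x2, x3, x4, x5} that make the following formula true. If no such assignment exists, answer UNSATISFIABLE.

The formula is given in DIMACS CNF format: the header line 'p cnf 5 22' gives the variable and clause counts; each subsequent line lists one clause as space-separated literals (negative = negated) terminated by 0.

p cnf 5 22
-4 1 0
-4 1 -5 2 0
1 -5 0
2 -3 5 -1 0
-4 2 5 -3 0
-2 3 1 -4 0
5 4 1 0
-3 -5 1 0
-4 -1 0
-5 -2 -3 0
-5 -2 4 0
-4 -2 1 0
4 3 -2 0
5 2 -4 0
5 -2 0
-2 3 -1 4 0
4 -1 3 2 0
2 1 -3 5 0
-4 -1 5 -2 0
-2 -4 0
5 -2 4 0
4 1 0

x1 ↦ True,  x2 ↦ False,  x3 ↦ True,  x4 ↦ False,  x5 ↦ True

Branch on x4: set x4 = False.
(x1) alone gives x1 = True.
Branch on x5: set x5 = True.
(¬x2) alone gives x2 = False.
(x3) alone gives x3 = True.
All clauses are satisfied.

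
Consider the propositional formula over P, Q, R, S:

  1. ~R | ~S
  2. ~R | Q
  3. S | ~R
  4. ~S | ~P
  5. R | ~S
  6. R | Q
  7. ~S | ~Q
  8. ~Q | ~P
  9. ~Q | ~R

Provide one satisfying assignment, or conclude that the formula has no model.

Branch on R: set R = 0.
The clause (~S) is unit, so S = 0.
The clause (Q) is unit, so Q = 1.
The clause (~P) is unit, so P = 0.
This assignment satisfies each clause.

P: 0,  Q: 1,  R: 0,  S: 0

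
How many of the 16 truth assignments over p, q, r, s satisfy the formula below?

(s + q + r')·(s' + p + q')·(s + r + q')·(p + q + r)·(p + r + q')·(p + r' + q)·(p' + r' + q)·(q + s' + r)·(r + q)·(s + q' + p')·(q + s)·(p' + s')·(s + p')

There are 2^4 = 16 truth assignments over (p, q, r, s).
Check each against the 13 clauses (columns in the order p, q, r, s):
  F F F F  ✗ fails (p + q + r)
  F F F T  ✗ fails (p + q + r)
  F F T F  ✗ fails (s + q + r')
  F F T T  ✗ fails (p + r' + q)
  F T F F  ✗ fails (s + r + q')
  F T F T  ✗ fails (s' + p + q')
  F T T F  ✓ satisfies all
  F T T T  ✗ fails (s' + p + q')
  T F F F  ✗ fails (r + q)
  T F F T  ✗ fails (q + s' + r)
  T F T F  ✗ fails (s + q + r')
  T F T T  ✗ fails (p' + r' + q)
  T T F F  ✗ fails (s + r + q')
  T T F T  ✗ fails (p' + s')
  T T T F  ✗ fails (s + q' + p')
  T T T T  ✗ fails (p' + s')
1 of the 16 rows is a model.

1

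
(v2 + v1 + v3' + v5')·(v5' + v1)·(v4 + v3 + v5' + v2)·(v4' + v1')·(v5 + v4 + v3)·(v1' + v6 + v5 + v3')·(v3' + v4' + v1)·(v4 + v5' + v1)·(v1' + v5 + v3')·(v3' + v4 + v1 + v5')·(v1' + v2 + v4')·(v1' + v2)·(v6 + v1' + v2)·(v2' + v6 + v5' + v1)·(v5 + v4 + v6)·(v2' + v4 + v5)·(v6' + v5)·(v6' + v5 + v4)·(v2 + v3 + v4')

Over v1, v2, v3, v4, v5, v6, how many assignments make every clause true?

5

There are 2^6 = 64 truth assignments over (v1, v2, v3, v4, v5, v6).
Split on v1. With v1 = 1, the clauses containing v1 are satisfied and v1' drops from the rest; 4 of the 2^5 = 32 assignments to the other variables satisfy what remains.
With v1 = 0, by the same count on the reduced clause set, 1 assignment works.
(One model: v1=F, v2=T, v3=F, v4=T, v5=F, v6=F.)
Total: 4 + 1 = 5.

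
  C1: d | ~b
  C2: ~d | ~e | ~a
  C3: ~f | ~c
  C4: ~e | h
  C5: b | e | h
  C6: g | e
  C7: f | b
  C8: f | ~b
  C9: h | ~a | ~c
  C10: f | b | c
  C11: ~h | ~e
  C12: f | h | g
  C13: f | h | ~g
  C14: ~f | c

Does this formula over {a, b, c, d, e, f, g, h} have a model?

No

Try d = 1.
Try e = 0.
Unit clause (g) forces g = 1.
Try f = 0.
Unit clause (b) forces b = 1.
That conflicts with the unit clause (~b).
That branch fails; take f = 1 instead.
Unit clause (~c) forces c = 0.
That conflicts with the unit clause (c).
Neither f = 1 nor f = 0 works.
That branch fails; take e = 1 instead.
Unit clause (~a) forces a = 0.
Unit clause (h) forces h = 1.
That conflicts with the unit clause (~h).
Neither e = 1 nor e = 0 works.
That branch fails; take d = 0 instead.
Unit clause (~b) forces b = 0.
Unit clause (f) forces f = 1.
Unit clause (~c) forces c = 0.
That conflicts with the unit clause (c).
Neither d = 1 nor d = 0 works.
No assignment satisfies every clause.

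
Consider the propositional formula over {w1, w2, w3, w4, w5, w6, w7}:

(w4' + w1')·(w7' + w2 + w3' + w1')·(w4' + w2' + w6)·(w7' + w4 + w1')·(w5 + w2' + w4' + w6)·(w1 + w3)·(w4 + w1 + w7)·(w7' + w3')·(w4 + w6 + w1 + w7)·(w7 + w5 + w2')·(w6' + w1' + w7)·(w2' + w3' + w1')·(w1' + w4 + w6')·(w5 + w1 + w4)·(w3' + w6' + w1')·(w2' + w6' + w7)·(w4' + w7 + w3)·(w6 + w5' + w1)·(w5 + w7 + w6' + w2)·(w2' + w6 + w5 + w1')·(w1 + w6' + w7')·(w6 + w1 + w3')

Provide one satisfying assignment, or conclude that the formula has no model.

Suppose w4 = 0.
Suppose w7 = 0.
The clause (w1) is unit, so w1 = 1.
The clause (w6') is unit, so w6 = 0.
Suppose w5 = 0.
The clause (w2') is unit, so w2 = 0.
All clauses hold; w3 can take either value.

w1: 1,  w2: 0,  w3: 1,  w4: 0,  w5: 0,  w6: 0,  w7: 0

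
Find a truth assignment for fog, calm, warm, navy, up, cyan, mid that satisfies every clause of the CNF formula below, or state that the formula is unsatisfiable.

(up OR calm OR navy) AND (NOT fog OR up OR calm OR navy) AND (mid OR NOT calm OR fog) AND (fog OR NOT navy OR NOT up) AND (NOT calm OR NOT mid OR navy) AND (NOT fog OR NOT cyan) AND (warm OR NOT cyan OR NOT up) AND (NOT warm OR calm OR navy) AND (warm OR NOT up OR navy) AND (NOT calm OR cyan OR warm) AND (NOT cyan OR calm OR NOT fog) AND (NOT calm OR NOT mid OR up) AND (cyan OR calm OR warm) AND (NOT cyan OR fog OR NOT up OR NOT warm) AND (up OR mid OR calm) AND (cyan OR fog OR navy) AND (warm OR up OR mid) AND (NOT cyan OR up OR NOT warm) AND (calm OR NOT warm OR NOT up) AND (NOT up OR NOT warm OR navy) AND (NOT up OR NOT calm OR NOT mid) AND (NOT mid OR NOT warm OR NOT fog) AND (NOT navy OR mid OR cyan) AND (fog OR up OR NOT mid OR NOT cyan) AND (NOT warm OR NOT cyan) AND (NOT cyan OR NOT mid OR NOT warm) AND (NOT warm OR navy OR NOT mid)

fog: true,  calm: true,  warm: true,  navy: false,  up: false,  cyan: false,  mid: false

Suppose fog = true.
From the singleton clause (NOT cyan), cyan = false.
Suppose calm = true.
From the singleton clause (warm), warm = true.
From the singleton clause (NOT mid), mid = false.
From the singleton clause (NOT navy), navy = false.
From the singleton clause (NOT up), up = false.
All clauses are satisfied.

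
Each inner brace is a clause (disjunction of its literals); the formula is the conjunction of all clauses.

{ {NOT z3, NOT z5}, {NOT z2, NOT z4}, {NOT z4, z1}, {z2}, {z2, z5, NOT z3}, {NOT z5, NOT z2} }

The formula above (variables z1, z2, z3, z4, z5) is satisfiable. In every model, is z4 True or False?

Suppose z4 = true.
Unit clause (NOT z2) forces z2 = false.
That conflicts with the unit clause (z2).
So every satisfying assignment has z4 = False.

False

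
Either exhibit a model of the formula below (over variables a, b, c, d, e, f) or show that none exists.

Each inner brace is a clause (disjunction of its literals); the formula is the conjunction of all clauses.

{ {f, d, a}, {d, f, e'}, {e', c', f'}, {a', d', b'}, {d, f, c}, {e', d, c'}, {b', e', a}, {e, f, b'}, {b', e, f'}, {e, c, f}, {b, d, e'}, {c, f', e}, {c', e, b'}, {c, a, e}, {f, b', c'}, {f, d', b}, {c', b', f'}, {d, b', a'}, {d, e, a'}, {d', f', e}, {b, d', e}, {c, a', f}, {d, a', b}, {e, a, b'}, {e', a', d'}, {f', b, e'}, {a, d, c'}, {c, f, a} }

Branch on f: set f = 1.
Branch on e: set e = 0.
Unit clause (b') forces b = 0.
Unit clause (c) forces c = 1.
Unit clause (d') forces d = 0.
Unit clause (a') forces a = 0.
But (a) is also a unit clause — contradiction.
Undo e and try e = 1.
Unit clause (c') forces c = 0.
Unit clause (b) forces b = 1.
Unit clause (a) forces a = 1.
Unit clause (d') forces d = 0.
But (d) is also a unit clause — contradiction.
Both values of e lead to a conflict.
Undo f and try f = 0.
Branch on d: set d = 1.
Unit clause (b) forces b = 1.
Unit clause (a') forces a = 0.
Unit clause (e') forces e = 0.
But (e) is also a unit clause — contradiction.
Undo d and try d = 0.
Unit clause (a) forces a = 1.
Unit clause (e') forces e = 0.
But (e) is also a unit clause — contradiction.
Both values of d lead to a conflict.
Both values of f lead to a conflict.

UNSATISFIABLE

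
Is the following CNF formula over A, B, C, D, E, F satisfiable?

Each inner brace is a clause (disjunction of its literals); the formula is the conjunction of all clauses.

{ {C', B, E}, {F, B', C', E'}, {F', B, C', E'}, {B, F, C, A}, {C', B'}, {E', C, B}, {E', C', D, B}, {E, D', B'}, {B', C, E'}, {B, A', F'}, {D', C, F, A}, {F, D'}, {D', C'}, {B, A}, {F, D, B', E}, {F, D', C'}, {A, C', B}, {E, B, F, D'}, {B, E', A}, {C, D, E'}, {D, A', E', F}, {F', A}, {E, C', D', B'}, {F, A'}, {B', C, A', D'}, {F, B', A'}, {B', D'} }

Case C = 0:
Case E = 0:
Case D = 0:
Case B = 1:
The clause (F) is unit, so F = 1.
The clause (A) is unit, so A = 1.
All clauses are satisfied.
A satisfying assignment: A ↦ 1; B ↦ 1; C ↦ 0; D ↦ 0; E ↦ 0; F ↦ 1.

Satisfiable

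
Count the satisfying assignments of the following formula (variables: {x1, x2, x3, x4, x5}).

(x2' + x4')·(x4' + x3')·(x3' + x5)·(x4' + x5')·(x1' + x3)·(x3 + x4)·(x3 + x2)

There are 2^5 = 32 truth assignments over (x1, x2, x3, x4, x5).
Split on x3. With x3 = 1, the clauses containing x3 are satisfied and x3' drops from the rest; 4 of the 2^4 = 16 assignments to the other variables satisfy what remains.
With x3 = 0, by the same count on the reduced clause set, 0 assignments work.
(One model: x1=F, x2=F, x3=T, x4=F, x5=T.)
Total: 4 + 0 = 4.

4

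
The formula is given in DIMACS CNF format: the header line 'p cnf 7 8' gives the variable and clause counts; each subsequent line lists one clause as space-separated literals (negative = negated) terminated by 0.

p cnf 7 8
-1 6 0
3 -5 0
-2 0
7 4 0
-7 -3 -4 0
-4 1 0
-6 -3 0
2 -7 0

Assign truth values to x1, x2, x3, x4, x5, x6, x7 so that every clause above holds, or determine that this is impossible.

(¬x2) alone gives x2 = False.
(¬x7) alone gives x7 = False.
(x4) alone gives x4 = True.
(x1) alone gives x1 = True.
(x6) alone gives x6 = True.
(¬x3) alone gives x3 = False.
(¬x5) alone gives x5 = False.
Every clause now holds.

x1=True; x2=False; x3=False; x4=True; x5=False; x6=True; x7=False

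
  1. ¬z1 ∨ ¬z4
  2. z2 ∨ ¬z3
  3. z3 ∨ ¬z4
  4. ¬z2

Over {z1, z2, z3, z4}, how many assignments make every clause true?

2

There are 2^4 = 16 truth assignments over (z1, z2, z3, z4).
Check each against the 4 clauses (columns in the order z1, z2, z3, z4):
  F F F F  ✓ satisfies all
  F F F T  ✗ fails (z3 ∨ ¬z4)
  F F T F  ✗ fails (z2 ∨ ¬z3)
  F F T T  ✗ fails (z2 ∨ ¬z3)
  F T F F  ✗ fails (¬z2)
  F T F T  ✗ fails (z3 ∨ ¬z4)
  F T T F  ✗ fails (¬z2)
  F T T T  ✗ fails (¬z2)
  T F F F  ✓ satisfies all
  T F F T  ✗ fails (¬z1 ∨ ¬z4)
  T F T F  ✗ fails (z2 ∨ ¬z3)
  T F T T  ✗ fails (¬z1 ∨ ¬z4)
  T T F F  ✗ fails (¬z2)
  T T F T  ✗ fails (¬z1 ∨ ¬z4)
  T T T F  ✗ fails (¬z2)
  T T T T  ✗ fails (¬z1 ∨ ¬z4)
2 of the 16 rows are models.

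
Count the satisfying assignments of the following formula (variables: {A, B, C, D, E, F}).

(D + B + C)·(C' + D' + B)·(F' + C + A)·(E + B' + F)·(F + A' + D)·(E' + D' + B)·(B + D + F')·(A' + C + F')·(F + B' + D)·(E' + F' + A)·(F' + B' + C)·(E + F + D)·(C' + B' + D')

There are 2^6 = 64 truth assignments over (A, B, C, D, E, F).
Split on D. With D = 1, the clauses containing D are satisfied and D' drops from the rest; 4 of the 2^5 = 32 assignments to the other variables satisfy what remains.
With D = 0, by the same count on the reduced clause set, 4 assignments work.
(One model: A=F, B=F, C=F, D=T, E=F, F=F.)
Total: 4 + 4 = 8.

8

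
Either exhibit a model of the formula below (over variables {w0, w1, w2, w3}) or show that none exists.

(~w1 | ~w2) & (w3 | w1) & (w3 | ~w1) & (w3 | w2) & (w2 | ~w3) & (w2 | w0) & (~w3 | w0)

w0: 1, w1: 0, w2: 1, w3: 1

Branch on w1: set w1 = 0.
Unit clause (w3) forces w3 = 1.
Unit clause (w2) forces w2 = 1.
Unit clause (w0) forces w0 = 1.
This assignment satisfies each clause.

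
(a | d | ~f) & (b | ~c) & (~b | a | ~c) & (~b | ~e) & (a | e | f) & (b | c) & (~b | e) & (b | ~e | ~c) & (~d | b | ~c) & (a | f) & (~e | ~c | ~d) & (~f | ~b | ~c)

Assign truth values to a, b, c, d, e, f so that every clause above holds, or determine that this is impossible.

Suppose b = 1.
From the singleton clause (~e), e = 0.
That conflicts with the unit clause (e).
So b must be the other value — set b = 0.
From the singleton clause (~c), c = 0.
That conflicts with the unit clause (c).
Neither b = 1 nor b = 0 works.

UNSATISFIABLE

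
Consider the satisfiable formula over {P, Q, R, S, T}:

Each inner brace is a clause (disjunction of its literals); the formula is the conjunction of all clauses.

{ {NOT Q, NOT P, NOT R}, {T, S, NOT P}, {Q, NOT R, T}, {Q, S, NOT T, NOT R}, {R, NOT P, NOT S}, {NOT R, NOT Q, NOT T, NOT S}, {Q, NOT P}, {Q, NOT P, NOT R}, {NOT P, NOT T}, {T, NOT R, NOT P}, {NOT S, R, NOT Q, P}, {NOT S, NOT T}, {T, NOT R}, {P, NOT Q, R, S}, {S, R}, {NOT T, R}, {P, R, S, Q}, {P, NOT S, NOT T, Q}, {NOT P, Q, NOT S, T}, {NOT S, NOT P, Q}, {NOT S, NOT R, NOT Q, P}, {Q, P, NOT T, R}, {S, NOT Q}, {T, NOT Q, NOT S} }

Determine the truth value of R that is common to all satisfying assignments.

Suppose R = true.
(T) alone gives T = true.
(NOT P) alone gives P = false.
(NOT S) alone gives S = false.
(Q) alone gives Q = true.
But (NOT Q) is also a unit clause — contradiction.
So every satisfying assignment has R = False.

False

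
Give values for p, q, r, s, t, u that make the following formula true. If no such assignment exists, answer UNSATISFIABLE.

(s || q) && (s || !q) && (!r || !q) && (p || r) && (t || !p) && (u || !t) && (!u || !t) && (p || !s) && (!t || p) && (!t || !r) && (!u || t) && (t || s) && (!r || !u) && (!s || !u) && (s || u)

UNSATISFIABLE

Branch on s: set s = true.
Unit clause (p) forces p = true.
Unit clause (t) forces t = true.
Unit clause (u) forces u = true.
Now (!u) is unsatisfied and unit — conflict.
Backtrack on s: now try s = false.
Unit clause (q) forces q = true.
Now (!q) is unsatisfied and unit — conflict.
Neither s = true nor s = false works.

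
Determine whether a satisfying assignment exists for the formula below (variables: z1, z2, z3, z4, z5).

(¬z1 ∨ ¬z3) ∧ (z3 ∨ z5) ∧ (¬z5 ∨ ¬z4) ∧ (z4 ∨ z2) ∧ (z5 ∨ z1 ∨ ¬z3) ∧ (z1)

Yes

(z1) alone gives z1 = True.
(¬z3) alone gives z3 = False.
(z5) alone gives z5 = True.
(¬z4) alone gives z4 = False.
(z2) alone gives z2 = True.
All clauses are satisfied.
A satisfying assignment: z1: True, z2: True, z3: False, z4: False, z5: True.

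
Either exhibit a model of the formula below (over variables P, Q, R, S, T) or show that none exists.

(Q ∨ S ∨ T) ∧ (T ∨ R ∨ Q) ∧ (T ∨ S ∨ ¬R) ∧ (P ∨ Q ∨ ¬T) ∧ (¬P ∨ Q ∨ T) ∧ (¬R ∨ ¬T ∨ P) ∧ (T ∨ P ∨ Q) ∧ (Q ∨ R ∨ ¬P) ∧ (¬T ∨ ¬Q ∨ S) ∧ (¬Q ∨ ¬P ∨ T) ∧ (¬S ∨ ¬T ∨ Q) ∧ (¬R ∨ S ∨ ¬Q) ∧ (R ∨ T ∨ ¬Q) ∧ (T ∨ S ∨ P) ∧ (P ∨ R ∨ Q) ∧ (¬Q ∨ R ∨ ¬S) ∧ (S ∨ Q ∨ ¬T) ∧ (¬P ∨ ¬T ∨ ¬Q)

Branch on Q: set Q = True.
Branch on T: set T = False.
From the singleton clause (¬P), P = False.
From the singleton clause (R), R = True.
From the singleton clause (S), S = True.
Every clause now holds.

P=False,  Q=True,  R=True,  S=True,  T=False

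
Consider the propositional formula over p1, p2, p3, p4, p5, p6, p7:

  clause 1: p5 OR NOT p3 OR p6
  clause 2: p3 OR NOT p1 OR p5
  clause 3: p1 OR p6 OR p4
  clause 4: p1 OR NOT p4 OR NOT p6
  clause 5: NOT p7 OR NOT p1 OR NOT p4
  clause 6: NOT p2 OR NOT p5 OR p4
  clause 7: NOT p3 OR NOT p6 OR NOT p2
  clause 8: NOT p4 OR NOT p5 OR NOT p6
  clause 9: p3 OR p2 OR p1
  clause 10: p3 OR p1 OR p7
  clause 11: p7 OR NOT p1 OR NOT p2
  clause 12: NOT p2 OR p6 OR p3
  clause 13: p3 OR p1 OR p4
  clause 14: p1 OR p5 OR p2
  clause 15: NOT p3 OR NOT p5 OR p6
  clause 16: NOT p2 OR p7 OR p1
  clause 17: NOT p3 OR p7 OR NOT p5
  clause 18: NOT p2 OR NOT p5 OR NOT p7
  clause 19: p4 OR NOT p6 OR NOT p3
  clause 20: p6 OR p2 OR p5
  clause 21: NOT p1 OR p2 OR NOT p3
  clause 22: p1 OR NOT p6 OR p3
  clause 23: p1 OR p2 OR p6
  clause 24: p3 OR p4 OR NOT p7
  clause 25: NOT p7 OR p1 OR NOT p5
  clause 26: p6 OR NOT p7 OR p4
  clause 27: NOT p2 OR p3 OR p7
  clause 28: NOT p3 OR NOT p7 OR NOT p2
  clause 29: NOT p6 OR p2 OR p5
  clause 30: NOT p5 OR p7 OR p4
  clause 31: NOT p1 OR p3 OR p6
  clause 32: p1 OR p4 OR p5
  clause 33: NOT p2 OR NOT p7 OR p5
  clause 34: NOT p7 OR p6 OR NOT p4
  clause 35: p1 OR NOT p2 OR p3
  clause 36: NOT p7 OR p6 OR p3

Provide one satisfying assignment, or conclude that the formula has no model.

UNSATISFIABLE

Branch on p5: set p5 = true.
Branch on p2: set p2 = false.
Branch on p4: set p4 = false.
(p7) alone gives p7 = true.
(p3) alone gives p3 = true.
(p6) alone gives p6 = true.
Now (NOT p6) is unsatisfied and unit — conflict.
Backtrack on p4: now try p4 = true.
(NOT p6) alone gives p6 = false.
(NOT p3) alone gives p3 = false.
(p1) alone gives p1 = true.
Now (NOT p1) is unsatisfied and unit — conflict.
Both values of p4 lead to a conflict.
Backtrack on p2: now try p2 = true.
(p4) alone gives p4 = true.
(NOT p6) alone gives p6 = false.
(p3) alone gives p3 = true.
Now (NOT p3) is unsatisfied and unit — conflict.
Both values of p2 lead to a conflict.
Backtrack on p5: now try p5 = false.
Branch on p3: set p3 = false.
(NOT p1) alone gives p1 = false.
(p2) alone gives p2 = true.
Now (NOT p2) is unsatisfied and unit — conflict.
Backtrack on p3: now try p3 = true.
(p6) alone gives p6 = true.
(NOT p2) alone gives p2 = false.
Now (p2) is unsatisfied and unit — conflict.
Both values of p3 lead to a conflict.
Both values of p5 lead to a conflict.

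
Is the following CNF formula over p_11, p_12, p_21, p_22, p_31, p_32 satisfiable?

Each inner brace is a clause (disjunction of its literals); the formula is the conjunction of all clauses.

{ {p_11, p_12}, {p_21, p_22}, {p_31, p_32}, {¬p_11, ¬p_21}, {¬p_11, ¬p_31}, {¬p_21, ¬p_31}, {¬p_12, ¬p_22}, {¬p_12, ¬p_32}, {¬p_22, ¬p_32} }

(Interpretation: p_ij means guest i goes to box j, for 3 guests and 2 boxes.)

Case p_11 = True:
(¬p_21) alone gives p_21 = False.
(p_22) alone gives p_22 = True.
(¬p_31) alone gives p_31 = False.
(p_32) alone gives p_32 = True.
But (¬p_32) is also a unit clause — contradiction.
Undo p_11 and try p_11 = False.
(p_12) alone gives p_12 = True.
(¬p_22) alone gives p_22 = False.
(p_21) alone gives p_21 = True.
(¬p_31) alone gives p_31 = False.
(p_32) alone gives p_32 = True.
But (¬p_32) is also a unit clause — contradiction.
Both values of p_11 lead to a conflict.
No assignment satisfies every clause.

Unsatisfiable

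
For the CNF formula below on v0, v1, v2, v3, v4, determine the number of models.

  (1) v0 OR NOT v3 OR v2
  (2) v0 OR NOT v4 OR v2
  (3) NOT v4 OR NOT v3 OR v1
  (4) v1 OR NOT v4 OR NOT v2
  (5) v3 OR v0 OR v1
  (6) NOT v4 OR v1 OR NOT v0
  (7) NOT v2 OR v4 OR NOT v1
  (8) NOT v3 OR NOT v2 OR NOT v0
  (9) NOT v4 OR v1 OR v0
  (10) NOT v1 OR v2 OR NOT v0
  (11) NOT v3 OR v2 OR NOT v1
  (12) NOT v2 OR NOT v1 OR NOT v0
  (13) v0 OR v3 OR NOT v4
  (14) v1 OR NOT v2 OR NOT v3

There are 2^5 = 32 truth assignments over (v0, v1, v2, v3, v4).
Split on v0. With v0 = true, the clauses containing v0 are satisfied and NOT v0 drops from the rest; 3 of the 2^4 = 16 assignments to the other variables satisfy what remains.
With v0 = false, by the same count on the reduced clause set, 2 assignments work.
Total: 3 + 2 = 5.

5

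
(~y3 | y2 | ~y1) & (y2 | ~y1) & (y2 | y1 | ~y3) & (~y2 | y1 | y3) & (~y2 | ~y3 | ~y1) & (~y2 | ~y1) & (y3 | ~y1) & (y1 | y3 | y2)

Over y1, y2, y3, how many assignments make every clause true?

1

There are 2^3 = 8 truth assignments over (y1, y2, y3).
Split on y3. With y3 = 1, the clauses containing y3 are satisfied and ~y3 drops from the rest; 1 of the 2^2 = 4 assignments to the other variables satisfy what remains.
With y3 = 0, by the same count on the reduced clause set, 0 assignments work.
(One model: y1=F, y2=T, y3=T.)
Total: 1 + 0 = 1.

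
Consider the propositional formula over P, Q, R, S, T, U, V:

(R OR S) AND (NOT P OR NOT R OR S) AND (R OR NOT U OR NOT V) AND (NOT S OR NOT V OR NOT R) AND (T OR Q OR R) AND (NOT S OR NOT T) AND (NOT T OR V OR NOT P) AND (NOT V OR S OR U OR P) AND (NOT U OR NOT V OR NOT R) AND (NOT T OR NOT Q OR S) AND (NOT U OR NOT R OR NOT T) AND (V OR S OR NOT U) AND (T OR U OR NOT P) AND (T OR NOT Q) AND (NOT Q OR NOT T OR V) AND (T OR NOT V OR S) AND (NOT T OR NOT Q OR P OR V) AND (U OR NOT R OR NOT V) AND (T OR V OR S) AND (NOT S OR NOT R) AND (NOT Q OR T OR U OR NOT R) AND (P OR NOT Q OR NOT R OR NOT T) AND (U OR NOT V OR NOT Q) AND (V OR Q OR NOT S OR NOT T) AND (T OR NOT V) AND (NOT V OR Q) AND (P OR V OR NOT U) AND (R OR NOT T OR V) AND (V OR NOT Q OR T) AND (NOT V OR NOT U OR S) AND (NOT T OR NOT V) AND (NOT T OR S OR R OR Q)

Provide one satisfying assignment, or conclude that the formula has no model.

P: false,  Q: false,  R: true,  S: false,  T: true,  U: false,  V: false

Case R = true:
Unit clause (NOT S) forces S = false.
Unit clause (NOT P) forces P = false.
Case V = false:
Unit clause (NOT U) forces U = false.
Unit clause (T) forces T = true.
Unit clause (NOT Q) forces Q = false.
All clauses are satisfied.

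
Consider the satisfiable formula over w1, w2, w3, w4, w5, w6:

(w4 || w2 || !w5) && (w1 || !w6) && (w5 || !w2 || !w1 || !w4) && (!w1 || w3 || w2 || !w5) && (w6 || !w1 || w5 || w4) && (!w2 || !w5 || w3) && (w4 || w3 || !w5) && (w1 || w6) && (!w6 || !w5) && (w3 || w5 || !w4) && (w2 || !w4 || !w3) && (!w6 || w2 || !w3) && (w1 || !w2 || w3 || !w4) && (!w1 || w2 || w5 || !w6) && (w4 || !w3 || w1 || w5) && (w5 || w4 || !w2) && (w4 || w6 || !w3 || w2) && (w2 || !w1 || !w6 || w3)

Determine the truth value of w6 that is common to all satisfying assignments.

Suppose w6 = true.
(w1) alone gives w1 = true.
(!w5) alone gives w5 = false.
(w2) alone gives w2 = true.
(!w4) alone gives w4 = false.
But (w4) is also a unit clause — contradiction.
So every satisfying assignment has w6 = False.

False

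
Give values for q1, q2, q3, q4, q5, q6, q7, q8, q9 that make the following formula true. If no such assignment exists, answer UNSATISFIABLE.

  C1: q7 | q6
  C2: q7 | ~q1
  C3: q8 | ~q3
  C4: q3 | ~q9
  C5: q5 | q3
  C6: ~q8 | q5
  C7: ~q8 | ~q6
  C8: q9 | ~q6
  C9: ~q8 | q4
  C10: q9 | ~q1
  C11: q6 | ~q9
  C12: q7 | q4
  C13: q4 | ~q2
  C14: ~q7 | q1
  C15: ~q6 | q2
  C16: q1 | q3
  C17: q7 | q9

Suppose q7 = 1.
The clause (q1) is unit, so q1 = 1.
The clause (q9) is unit, so q9 = 1.
The clause (q3) is unit, so q3 = 1.
The clause (q8) is unit, so q8 = 1.
The clause (q5) is unit, so q5 = 1.
The clause (~q6) is unit, so q6 = 0.
But (q6) is also a unit clause — contradiction.
That branch fails; take q7 = 0 instead.
The clause (q6) is unit, so q6 = 1.
The clause (~q1) is unit, so q1 = 0.
The clause (~q8) is unit, so q8 = 0.
The clause (~q3) is unit, so q3 = 0.
But (q3) is also a unit clause — contradiction.
Both values of q7 lead to a conflict.

UNSATISFIABLE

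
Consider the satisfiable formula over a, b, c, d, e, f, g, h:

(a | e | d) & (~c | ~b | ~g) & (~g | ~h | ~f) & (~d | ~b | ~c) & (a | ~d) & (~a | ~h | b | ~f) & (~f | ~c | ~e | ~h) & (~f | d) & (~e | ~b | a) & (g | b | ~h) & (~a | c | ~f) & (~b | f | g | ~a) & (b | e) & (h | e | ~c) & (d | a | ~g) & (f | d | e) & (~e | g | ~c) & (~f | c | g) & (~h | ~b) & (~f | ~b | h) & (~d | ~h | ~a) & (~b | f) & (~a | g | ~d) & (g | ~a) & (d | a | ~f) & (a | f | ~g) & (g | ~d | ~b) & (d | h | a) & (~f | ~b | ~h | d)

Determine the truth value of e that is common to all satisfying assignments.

True

Suppose e = 0.
Unit clause (b) forces b = 1.
Unit clause (~h) forces h = 0.
Unit clause (~c) forces c = 0.
Unit clause (~f) forces f = 0.
That conflicts with the unit clause (f).
So every satisfying assignment has e = True.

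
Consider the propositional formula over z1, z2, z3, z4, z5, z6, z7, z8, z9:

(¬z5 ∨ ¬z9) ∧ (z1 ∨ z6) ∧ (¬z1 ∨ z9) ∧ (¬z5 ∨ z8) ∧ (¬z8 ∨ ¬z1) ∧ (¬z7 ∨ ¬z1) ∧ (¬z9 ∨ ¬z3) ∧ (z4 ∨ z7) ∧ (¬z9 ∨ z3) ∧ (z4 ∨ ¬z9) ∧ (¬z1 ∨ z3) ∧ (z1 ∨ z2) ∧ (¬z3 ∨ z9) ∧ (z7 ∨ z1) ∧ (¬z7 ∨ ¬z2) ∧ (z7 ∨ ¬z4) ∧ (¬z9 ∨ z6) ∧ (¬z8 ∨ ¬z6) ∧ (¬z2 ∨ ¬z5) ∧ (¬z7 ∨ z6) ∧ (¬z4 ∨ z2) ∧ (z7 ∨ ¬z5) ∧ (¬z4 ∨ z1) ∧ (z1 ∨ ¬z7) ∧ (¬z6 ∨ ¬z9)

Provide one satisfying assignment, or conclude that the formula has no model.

Try z5 = False.
Try z1 = True.
Unit clause (z9) forces z9 = True.
Unit clause (¬z8) forces z8 = False.
Unit clause (¬z7) forces z7 = False.
Unit clause (¬z3) forces z3 = False.
But (z3) is also a unit clause — contradiction.
Backtrack on z1: now try z1 = False.
Unit clause (z6) forces z6 = True.
Unit clause (z2) forces z2 = True.
Unit clause (z7) forces z7 = True.
But (¬z7) is also a unit clause — contradiction.
Either choice for z1 ends in contradiction.
Backtrack on z5: now try z5 = True.
Unit clause (¬z9) forces z9 = False.
Unit clause (¬z1) forces z1 = False.
Unit clause (z6) forces z6 = True.
Unit clause (z8) forces z8 = True.
But (¬z8) is also a unit clause — contradiction.
Either choice for z5 ends in contradiction.

UNSATISFIABLE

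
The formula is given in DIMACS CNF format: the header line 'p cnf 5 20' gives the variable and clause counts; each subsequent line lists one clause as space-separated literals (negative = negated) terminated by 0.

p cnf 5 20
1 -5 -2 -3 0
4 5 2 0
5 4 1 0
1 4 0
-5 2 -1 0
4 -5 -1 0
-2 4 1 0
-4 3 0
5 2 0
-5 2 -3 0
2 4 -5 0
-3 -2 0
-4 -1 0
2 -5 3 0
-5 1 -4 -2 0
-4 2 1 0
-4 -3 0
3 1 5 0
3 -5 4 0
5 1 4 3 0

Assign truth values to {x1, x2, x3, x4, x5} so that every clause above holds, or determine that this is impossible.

Case x1 = True:
Unit clause (¬x4) forces x4 = False.
Unit clause (¬x5) forces x5 = False.
Unit clause (x2) forces x2 = True.
Unit clause (¬x3) forces x3 = False.
This assignment satisfies each clause.

x1: True, x2: True, x3: False, x4: False, x5: False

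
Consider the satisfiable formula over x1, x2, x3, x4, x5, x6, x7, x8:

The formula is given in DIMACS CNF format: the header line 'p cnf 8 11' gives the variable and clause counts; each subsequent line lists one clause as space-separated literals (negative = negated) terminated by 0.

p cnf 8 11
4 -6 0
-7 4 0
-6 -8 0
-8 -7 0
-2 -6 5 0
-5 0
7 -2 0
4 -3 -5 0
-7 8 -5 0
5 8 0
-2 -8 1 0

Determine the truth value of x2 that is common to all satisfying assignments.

False

Suppose x2 = True.
Unit clause (¬x5) forces x5 = False.
Unit clause (¬x6) forces x6 = False.
Unit clause (x7) forces x7 = True.
Unit clause (x4) forces x4 = True.
Unit clause (¬x8) forces x8 = False.
That conflicts with the unit clause (x8).
So every satisfying assignment has x2 = False.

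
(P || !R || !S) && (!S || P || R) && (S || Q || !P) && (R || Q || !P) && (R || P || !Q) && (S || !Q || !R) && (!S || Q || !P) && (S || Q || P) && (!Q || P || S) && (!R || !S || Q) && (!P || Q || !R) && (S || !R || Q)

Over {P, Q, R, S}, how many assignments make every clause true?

3

There are 2^4 = 16 truth assignments over (P, Q, R, S).
Check each against the 12 clauses (columns in the order P, Q, R, S):
  F F F F  ✗ fails (S || Q || P)
  F F F T  ✗ fails (!S || P || R)
  F F T F  ✗ fails (S || Q || P)
  F F T T  ✗ fails (P || !R || !S)
  F T F F  ✗ fails (R || P || !Q)
  F T F T  ✗ fails (!S || P || R)
  F T T F  ✗ fails (S || !Q || !R)
  F T T T  ✗ fails (P || !R || !S)
  T F F F  ✗ fails (S || Q || !P)
  T F F T  ✗ fails (R || Q || !P)
  T F T F  ✗ fails (S || Q || !P)
  T F T T  ✗ fails (!S || Q || !P)
  T T F F  ✓ satisfies all
  T T F T  ✓ satisfies all
  T T T F  ✗ fails (S || !Q || !R)
  T T T T  ✓ satisfies all
3 of the 16 rows are models.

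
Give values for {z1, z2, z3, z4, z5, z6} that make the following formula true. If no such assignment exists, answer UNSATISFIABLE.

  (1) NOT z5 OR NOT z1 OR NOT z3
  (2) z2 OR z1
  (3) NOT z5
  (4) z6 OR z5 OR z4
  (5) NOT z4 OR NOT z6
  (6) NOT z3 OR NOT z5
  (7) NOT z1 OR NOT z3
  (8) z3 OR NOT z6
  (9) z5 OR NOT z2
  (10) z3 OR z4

(NOT z5) alone gives z5 = false.
(NOT z2) alone gives z2 = false.
(z1) alone gives z1 = true.
(NOT z3) alone gives z3 = false.
(NOT z6) alone gives z6 = false.
(z4) alone gives z4 = true.
All clauses are satisfied.

z1 ↦ true,  z2 ↦ false,  z3 ↦ false,  z4 ↦ true,  z5 ↦ false,  z6 ↦ false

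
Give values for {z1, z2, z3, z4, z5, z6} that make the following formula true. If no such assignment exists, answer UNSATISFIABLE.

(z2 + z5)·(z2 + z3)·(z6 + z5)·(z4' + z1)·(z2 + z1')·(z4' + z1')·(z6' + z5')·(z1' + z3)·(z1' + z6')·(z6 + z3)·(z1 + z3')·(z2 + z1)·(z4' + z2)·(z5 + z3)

Suppose z2 = 1.
Suppose z6 = 0.
The clause (z5) is unit, so z5 = 1.
The clause (z3) is unit, so z3 = 1.
The clause (z1) is unit, so z1 = 1.
The clause (z4') is unit, so z4 = 0.
All clauses are satisfied.

z1 ↦ 1; z2 ↦ 1; z3 ↦ 1; z4 ↦ 0; z5 ↦ 1; z6 ↦ 0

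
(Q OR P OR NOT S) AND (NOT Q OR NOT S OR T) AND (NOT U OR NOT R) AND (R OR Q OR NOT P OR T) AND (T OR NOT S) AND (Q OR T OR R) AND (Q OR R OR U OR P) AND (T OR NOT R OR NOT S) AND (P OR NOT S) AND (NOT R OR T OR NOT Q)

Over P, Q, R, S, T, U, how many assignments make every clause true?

There are 2^6 = 64 truth assignments over (P, Q, R, S, T, U).
Split on R. With R = true, the clauses containing R are satisfied and NOT R drops from the rest; 8 of the 2^5 = 32 assignments to the other variables satisfy what remains.
With R = false, by the same count on the reduced clause set, 15 assignments work.
(One model: P=F, Q=F, R=F, S=F, T=T, U=T.)
Total: 8 + 15 = 23.

23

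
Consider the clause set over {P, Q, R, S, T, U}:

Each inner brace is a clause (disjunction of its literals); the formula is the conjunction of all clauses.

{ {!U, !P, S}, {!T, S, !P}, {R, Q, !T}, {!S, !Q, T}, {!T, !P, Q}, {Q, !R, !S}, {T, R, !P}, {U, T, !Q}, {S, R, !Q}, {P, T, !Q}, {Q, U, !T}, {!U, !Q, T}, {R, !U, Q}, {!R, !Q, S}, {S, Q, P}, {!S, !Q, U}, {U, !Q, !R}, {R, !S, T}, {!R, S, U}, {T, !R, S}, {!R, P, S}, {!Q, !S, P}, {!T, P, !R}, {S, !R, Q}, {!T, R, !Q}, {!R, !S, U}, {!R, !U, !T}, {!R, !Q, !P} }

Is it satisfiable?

Try U = false.
Try T = true.
(Q) alone gives Q = true.
(!S) alone gives S = false.
(!P) alone gives P = false.
(R) alone gives R = true.
That conflicts with the unit clause (!R).
Undo T and try T = false.
(!Q) alone gives Q = false.
Try R = false.
(!P) alone gives P = false.
(S) alone gives S = true.
That conflicts with the unit clause (!S).
Undo R and try R = true.
(!S) alone gives S = false.
That conflicts with the unit clause (S).
Either choice for R ends in contradiction.
Either choice for T ends in contradiction.
Undo U and try U = true.
Try P = false.
Try T = true.
(!R) alone gives R = false.
(Q) alone gives Q = true.
That conflicts with the unit clause (!Q).
Undo T and try T = false.
(!Q) alone gives Q = false.
(R) alone gives R = true.
(!S) alone gives S = false.
That conflicts with the unit clause (S).
Either choice for T ends in contradiction.
Undo P and try P = true.
(S) alone gives S = true.
Try Q = false.
(!T) alone gives T = false.
(!R) alone gives R = false.
That conflicts with the unit clause (R).
Undo Q and try Q = true.
(T) alone gives T = true.
(R) alone gives R = true.
That conflicts with the unit clause (!R).
Either choice for Q ends in contradiction.
Either choice for P ends in contradiction.
Either choice for U ends in contradiction.
No assignment satisfies every clause.

Unsatisfiable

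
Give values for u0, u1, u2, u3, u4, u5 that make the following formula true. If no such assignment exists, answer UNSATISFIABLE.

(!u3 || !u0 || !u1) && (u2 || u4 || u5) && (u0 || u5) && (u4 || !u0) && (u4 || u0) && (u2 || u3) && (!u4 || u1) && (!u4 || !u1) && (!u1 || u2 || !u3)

Try u0 = true.
From the singleton clause (u4), u4 = true.
From the singleton clause (u1), u1 = true.
Now (!u1) is unsatisfied and unit — conflict.
Backtrack on u0: now try u0 = false.
From the singleton clause (u5), u5 = true.
From the singleton clause (u4), u4 = true.
From the singleton clause (u1), u1 = true.
Now (!u1) is unsatisfied and unit — conflict.
Either choice for u0 ends in contradiction.

UNSATISFIABLE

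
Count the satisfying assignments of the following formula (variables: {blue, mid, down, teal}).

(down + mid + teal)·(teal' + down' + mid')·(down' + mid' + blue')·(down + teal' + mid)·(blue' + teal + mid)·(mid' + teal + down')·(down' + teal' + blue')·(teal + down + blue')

5

There are 2^4 = 16 truth assignments over (blue, mid, down, teal).
Check each against the 8 clauses (columns in the order blue, mid, down, teal):
  F F F F  ✗ fails (down + mid + teal)
  F F F T  ✗ fails (down + teal' + mid)
  F F T F  ✓ satisfies all
  F F T T  ✓ satisfies all
  F T F F  ✓ satisfies all
  F T F T  ✓ satisfies all
  F T T F  ✗ fails (mid' + teal + down')
  F T T T  ✗ fails (teal' + down' + mid')
  T F F F  ✗ fails (down + mid + teal)
  T F F T  ✗ fails (down + teal' + mid)
  T F T F  ✗ fails (blue' + teal + mid)
  T F T T  ✗ fails (down' + teal' + blue')
  T T F F  ✗ fails (teal + down + blue')
  T T F T  ✓ satisfies all
  T T T F  ✗ fails (down' + mid' + blue')
  T T T T  ✗ fails (teal' + down' + mid')
5 of the 16 rows are models.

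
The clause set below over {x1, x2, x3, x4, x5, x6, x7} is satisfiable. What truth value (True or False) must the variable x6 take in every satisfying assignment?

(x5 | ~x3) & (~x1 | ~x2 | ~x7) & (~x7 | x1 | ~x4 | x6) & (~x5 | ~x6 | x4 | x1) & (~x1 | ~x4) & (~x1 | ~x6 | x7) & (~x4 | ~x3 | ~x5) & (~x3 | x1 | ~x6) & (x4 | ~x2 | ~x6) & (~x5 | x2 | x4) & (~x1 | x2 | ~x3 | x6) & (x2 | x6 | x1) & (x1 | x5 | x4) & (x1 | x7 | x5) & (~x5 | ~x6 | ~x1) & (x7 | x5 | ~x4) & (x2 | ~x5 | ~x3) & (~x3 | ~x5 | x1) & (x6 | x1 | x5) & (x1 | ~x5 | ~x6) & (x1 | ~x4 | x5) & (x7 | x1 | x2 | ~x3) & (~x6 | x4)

Suppose x6 = 1.
From the singleton clause (x4), x4 = 1.
From the singleton clause (~x1), x1 = 0.
From the singleton clause (~x3), x3 = 0.
From the singleton clause (~x5), x5 = 0.
But (x5) is also a unit clause — contradiction.
So every satisfying assignment has x6 = False.

False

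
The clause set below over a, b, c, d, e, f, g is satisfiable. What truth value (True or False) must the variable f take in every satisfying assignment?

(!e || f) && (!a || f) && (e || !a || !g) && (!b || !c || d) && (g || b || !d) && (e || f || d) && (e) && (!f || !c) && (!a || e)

True

Suppose f = false.
The clause (!e) is unit, so e = false.
Now (e) is unsatisfied and unit — conflict.
So every satisfying assignment has f = True.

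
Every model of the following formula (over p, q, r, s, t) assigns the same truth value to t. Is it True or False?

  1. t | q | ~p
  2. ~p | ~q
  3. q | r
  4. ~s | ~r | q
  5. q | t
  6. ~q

True

Suppose t = 0.
From the singleton clause (q), q = 1.
But (~q) is also a unit clause — contradiction.
So every satisfying assignment has t = True.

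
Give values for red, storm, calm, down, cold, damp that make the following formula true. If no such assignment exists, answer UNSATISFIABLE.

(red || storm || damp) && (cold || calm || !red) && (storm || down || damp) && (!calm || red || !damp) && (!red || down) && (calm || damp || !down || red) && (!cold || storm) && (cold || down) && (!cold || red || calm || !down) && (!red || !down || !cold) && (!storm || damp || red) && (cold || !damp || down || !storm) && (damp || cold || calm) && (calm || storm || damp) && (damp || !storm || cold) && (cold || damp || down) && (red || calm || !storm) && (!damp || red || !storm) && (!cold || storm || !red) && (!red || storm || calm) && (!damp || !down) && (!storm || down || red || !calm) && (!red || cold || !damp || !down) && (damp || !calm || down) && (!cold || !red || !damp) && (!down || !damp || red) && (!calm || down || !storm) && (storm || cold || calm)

red=true, storm=false, calm=true, down=true, cold=false, damp=false

Branch on red: set red = true.
Unit clause (down) forces down = true.
Unit clause (!cold) forces cold = false.
Unit clause (calm) forces calm = true.
Unit clause (!damp) forces damp = false.
Unit clause (!storm) forces storm = false.
This assignment satisfies each clause.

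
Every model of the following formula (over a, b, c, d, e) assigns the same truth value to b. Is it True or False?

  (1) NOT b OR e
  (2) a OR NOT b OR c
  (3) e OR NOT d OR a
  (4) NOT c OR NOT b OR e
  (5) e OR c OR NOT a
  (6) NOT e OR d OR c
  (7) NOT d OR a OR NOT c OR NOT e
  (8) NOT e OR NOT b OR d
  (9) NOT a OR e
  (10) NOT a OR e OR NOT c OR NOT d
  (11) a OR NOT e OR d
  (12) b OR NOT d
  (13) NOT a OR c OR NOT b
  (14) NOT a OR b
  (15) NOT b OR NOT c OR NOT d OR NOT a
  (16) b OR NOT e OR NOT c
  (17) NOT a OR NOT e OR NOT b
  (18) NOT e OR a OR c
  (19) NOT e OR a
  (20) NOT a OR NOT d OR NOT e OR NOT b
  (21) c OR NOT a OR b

False

Suppose b = true.
From the singleton clause (e), e = true.
From the singleton clause (d), d = true.
From the singleton clause (NOT a), a = false.
But (a) is also a unit clause — contradiction.
So every satisfying assignment has b = False.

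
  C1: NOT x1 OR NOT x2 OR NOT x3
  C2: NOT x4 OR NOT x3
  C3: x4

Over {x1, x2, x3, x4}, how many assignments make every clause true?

There are 2^4 = 16 truth assignments over (x1, x2, x3, x4).
Check each against the 3 clauses (columns in the order x1, x2, x3, x4):
  F F F F  ✗ fails (x4)
  F F F T  ✓ satisfies all
  F F T F  ✗ fails (x4)
  F F T T  ✗ fails (NOT x4 OR NOT x3)
  F T F F  ✗ fails (x4)
  F T F T  ✓ satisfies all
  F T T F  ✗ fails (x4)
  F T T T  ✗ fails (NOT x4 OR NOT x3)
  T F F F  ✗ fails (x4)
  T F F T  ✓ satisfies all
  T F T F  ✗ fails (x4)
  T F T T  ✗ fails (NOT x4 OR NOT x3)
  T T F F  ✗ fails (x4)
  T T F T  ✓ satisfies all
  T T T F  ✗ fails (NOT x1 OR NOT x2 OR NOT x3)
  T T T T  ✗ fails (NOT x1 OR NOT x2 OR NOT x3)
4 of the 16 rows are models.

4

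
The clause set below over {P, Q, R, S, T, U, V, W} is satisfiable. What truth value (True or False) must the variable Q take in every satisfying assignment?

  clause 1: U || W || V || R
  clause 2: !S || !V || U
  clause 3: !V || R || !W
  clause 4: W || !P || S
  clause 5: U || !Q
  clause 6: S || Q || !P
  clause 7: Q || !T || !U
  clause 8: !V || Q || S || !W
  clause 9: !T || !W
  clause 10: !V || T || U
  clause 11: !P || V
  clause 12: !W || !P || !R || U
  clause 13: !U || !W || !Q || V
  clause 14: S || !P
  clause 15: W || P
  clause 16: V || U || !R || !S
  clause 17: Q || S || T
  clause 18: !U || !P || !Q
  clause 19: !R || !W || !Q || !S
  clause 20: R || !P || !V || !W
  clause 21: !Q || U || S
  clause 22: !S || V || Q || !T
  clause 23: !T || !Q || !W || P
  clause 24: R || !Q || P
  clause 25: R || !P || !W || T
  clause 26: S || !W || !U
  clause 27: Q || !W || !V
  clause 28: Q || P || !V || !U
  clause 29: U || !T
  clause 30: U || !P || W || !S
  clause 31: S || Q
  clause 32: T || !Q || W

Suppose Q = true.
From the singleton clause (U), U = true.
From the singleton clause (!P), P = false.
From the singleton clause (W), W = true.
From the singleton clause (!T), T = false.
From the singleton clause (V), V = true.
From the singleton clause (R), R = true.
From the singleton clause (!S), S = false.
But (S) is also a unit clause — contradiction.
So every satisfying assignment has Q = False.

False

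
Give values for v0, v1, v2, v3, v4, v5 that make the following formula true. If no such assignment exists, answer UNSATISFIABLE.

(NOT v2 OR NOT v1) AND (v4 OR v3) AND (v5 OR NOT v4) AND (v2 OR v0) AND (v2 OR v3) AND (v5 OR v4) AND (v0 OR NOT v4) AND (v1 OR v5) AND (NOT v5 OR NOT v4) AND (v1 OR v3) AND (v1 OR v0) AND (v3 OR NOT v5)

Case v2 = false:
The clause (v0) is unit, so v0 = true.
The clause (v3) is unit, so v3 = true.
Case v5 = true:
The clause (NOT v4) is unit, so v4 = false.
No clause remains; v1 is free.

v0 ↦ true, v1 ↦ false, v2 ↦ false, v3 ↦ true, v4 ↦ false, v5 ↦ true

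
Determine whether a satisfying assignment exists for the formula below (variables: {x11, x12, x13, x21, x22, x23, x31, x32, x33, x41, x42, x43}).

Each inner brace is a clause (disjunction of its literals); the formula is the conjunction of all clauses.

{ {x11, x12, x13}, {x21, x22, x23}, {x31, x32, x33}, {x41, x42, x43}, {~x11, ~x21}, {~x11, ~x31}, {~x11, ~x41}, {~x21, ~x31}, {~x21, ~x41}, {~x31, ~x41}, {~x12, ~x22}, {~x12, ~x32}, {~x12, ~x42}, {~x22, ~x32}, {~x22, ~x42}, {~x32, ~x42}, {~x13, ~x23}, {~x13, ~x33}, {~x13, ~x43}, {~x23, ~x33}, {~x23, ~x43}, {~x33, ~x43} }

Try x11 = 0.
Try x12 = 1.
(~x22) alone gives x22 = 0.
(~x32) alone gives x32 = 0.
(~x42) alone gives x42 = 0.
Try x21 = 1.
(~x31) alone gives x31 = 0.
(x33) alone gives x33 = 1.
(~x41) alone gives x41 = 0.
(x43) alone gives x43 = 1.
That conflicts with the unit clause (~x43).
So x21 must be the other value — set x21 = 0.
(x23) alone gives x23 = 1.
(~x13) alone gives x13 = 0.
(~x33) alone gives x33 = 0.
(x31) alone gives x31 = 1.
(~x41) alone gives x41 = 0.
(x43) alone gives x43 = 1.
That conflicts with the unit clause (~x43).
Both values of x21 lead to a conflict.
So x12 must be the other value — set x12 = 0.
(x13) alone gives x13 = 1.
(~x23) alone gives x23 = 0.
(~x33) alone gives x33 = 0.
(~x43) alone gives x43 = 0.
Try x21 = 1.
(~x31) alone gives x31 = 0.
(x32) alone gives x32 = 1.
(~x41) alone gives x41 = 0.
(x42) alone gives x42 = 1.
That conflicts with the unit clause (~x42).
So x21 must be the other value — set x21 = 0.
(x22) alone gives x22 = 1.
(~x32) alone gives x32 = 0.
(x31) alone gives x31 = 1.
(~x41) alone gives x41 = 0.
(x42) alone gives x42 = 1.
That conflicts with the unit clause (~x42).
Both values of x21 lead to a conflict.
Both values of x12 lead to a conflict.
So x11 must be the other value — set x11 = 1.
(~x21) alone gives x21 = 0.
(~x31) alone gives x31 = 0.
(~x41) alone gives x41 = 0.
Try x22 = 1.
(~x12) alone gives x12 = 0.
(~x32) alone gives x32 = 0.
(x33) alone gives x33 = 1.
(~x42) alone gives x42 = 0.
(x43) alone gives x43 = 1.
That conflicts with the unit clause (~x43).
So x22 must be the other value — set x22 = 0.
(x23) alone gives x23 = 1.
(~x13) alone gives x13 = 0.
(~x33) alone gives x33 = 0.
(x32) alone gives x32 = 1.
(~x12) alone gives x12 = 0.
(~x42) alone gives x42 = 0.
(x43) alone gives x43 = 1.
That conflicts with the unit clause (~x43).
Both values of x22 lead to a conflict.
Both values of x11 lead to a conflict.
No assignment satisfies every clause.

Unsatisfiable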